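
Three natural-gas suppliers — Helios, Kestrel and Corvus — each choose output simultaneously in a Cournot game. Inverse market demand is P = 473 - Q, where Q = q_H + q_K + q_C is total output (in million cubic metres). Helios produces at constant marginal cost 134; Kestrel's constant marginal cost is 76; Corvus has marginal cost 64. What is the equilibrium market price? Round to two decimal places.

Helios's profit: π_H = (473 - Q)q_H - (134q_H). Setting ∂π_H/∂q_H = 0: 339 - 2q_H - (q_K + q_C) = 0.
Kestrel's first-order condition: 397 - 2q_K - (q_H + q_C) = 0.
Corvus's profit: π_C = (473 - Q)q_C - (64q_C). Setting ∂π_C/∂q_C = 0: 409 - 2q_C - (q_H + q_K) = 0.
Adding the 3 first-order conditions: 1145 − 4Q = 0, so Q = 1145/4.
Back-substituting: q_H = (339 − 1145/4) = 211/4, q_K = (397 − 1145/4) = 443/4, q_C = (409 − 1145/4) = 491/4.
Total output Q = 1145/4, so price P = 473 - 1145/4 = 747/4.

186.75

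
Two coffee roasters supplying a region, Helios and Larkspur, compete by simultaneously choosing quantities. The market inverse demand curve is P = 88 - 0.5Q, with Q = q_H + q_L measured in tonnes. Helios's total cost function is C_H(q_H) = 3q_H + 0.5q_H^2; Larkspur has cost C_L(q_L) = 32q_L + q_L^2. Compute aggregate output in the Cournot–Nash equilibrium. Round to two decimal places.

Helios's profit: π_H = (88 - 0.5Q)q_H - (3q_H + (1/2)q_H²). Setting ∂π_H/∂q_H = 0: 85 - 2q_H - (1/2)(q_L) = 0.
Larkspur's first-order condition: 56 - 3q_L - (1/2)(q_H) = 0.
Rearranging gives the reaction functions q_H = (85 - (1/2)q_L)/2 and q_L = (56 - (1/2)q_H)/3.
Substituting one into the other gives q_H = 908/23 and q_L = 278/23.
Total output Q = 908/23 + 278/23 = 1186/23.

51.57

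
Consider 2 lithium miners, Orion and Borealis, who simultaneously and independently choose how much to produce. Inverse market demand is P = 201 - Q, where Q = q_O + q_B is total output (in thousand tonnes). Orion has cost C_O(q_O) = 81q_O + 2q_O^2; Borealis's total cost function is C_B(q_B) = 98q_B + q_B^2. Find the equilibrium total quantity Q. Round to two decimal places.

Orion's profit: π_O = (201 - Q)q_O - (81q_O + 2q_O²). Setting ∂π_O/∂q_O = 0: 120 - 6q_O - (q_B) = 0.
Borealis's profit: π_B = (201 - Q)q_B - (98q_B + q_B²). Setting ∂π_B/∂q_B = 0: 103 - 4q_B - (q_O) = 0.
Best responses: q_O = (120 - q_B)/6, q_B = (103 - q_O)/4.
Solving the pair: q_O = 377/23, q_B = 498/23.
Total output Q = 377/23 + 498/23 = 875/23.

38.04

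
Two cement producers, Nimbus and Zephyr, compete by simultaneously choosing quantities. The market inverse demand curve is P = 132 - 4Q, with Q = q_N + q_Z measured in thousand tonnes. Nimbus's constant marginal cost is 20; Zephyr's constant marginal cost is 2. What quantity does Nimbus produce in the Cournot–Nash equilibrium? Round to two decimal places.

Nimbus's profit: π_N = (132 - 4Q)q_N - (20q_N). Setting ∂π_N/∂q_N = 0: 112 - 8q_N - 4(q_Z) = 0.
Zephyr's profit: π_Z = (132 - 4Q)q_Z - (2q_Z). Setting ∂π_Z/∂q_Z = 0: 130 - 8q_Z - 4(q_N) = 0.
Best responses: q_N = (112 - 4q_Z)/8, q_Z = (130 - 4q_N)/8.
Substituting one into the other gives q_N = 47/6 and q_Z = 37/3.

7.83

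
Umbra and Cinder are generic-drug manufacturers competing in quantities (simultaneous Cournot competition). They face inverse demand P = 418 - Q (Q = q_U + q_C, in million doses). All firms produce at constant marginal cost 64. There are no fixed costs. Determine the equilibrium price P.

Each firm earns π_i = (418 - Q)q_i - 64q_i.
Setting ∂π_i/∂q_i = 0 with rivals' quantities fixed: 354 - 2q_i - q_j = 0.
By symmetry each firm produces the same amount; substituting q_j = q_i yields q_i = 354/3 = 118.
Total output Q = 236, so price P = 418 - 236 = 182.

182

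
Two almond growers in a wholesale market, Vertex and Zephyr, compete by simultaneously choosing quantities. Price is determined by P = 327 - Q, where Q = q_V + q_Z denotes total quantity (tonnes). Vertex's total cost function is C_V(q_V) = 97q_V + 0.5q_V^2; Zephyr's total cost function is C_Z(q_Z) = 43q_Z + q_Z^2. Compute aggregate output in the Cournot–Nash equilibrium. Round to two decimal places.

114.36

Vertex's profit: π_V = (327 - Q)q_V - (97q_V + (1/2)q_V²). Setting ∂π_V/∂q_V = 0: 230 - 3q_V - (q_Z) = 0.
Zephyr's first-order condition: 284 - 4q_Z - (q_V) = 0.
Best responses: q_V = (230 - q_Z)/3, q_Z = (284 - q_V)/4.
Solving the pair: q_V = 636/11, q_Z = 622/11.
Total output Q = 636/11 + 622/11 = 1258/11.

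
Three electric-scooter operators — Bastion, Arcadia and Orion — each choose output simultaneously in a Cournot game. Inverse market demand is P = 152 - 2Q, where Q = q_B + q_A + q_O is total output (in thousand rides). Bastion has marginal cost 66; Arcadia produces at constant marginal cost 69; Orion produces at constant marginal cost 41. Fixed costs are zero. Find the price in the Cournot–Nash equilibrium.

Bastion's profit: π_B = (152 - 2Q)q_B - (66q_B). Setting ∂π_B/∂q_B = 0: 86 - 4q_B - 2(q_A + q_O) = 0.
Arcadia's first-order condition: 83 - 4q_A - 2(q_B + q_O) = 0.
Orion's first-order condition: 111 - 4q_O - 2(q_B + q_A) = 0.
Adding the 3 first-order conditions: 280 − 8Q = 0, so Q = 35.
Back-substituting: q_B = (86 − 70)/2 = 8, q_A = (83 − 70)/2 = 13/2, q_O = (111 − 70)/2 = 41/2.
Total output Q = 35, so price P = 152 - 2·35 = 82.

82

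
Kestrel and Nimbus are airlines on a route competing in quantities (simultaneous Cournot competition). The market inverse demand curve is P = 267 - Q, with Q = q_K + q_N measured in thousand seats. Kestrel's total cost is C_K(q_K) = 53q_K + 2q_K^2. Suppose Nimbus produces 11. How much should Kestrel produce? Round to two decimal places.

33.83

With the rival's output fixed at 11, Kestrel's profit is π_K = (267 - 11 - q_K)q_K - (53q_K + 2q_K²) = (256 - q_K)q_K - (53q_K + 2q_K²).
∂π_K/∂q_K = 203 - 6q_K = 0, so q_K = 203/6.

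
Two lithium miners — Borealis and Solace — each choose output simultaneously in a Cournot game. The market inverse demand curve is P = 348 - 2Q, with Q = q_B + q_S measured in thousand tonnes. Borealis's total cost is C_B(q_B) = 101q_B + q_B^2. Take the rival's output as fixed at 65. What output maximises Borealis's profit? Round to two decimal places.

With the rival's output fixed at 65, Borealis's profit is π_B = (348 - 2·65 - 2q_B)q_B - (101q_B + q_B²) = (218 - 2q_B)q_B - (101q_B + q_B²).
∂π_B/∂q_B = 117 - 6q_B = 0, so q_B = 39/2.

19.50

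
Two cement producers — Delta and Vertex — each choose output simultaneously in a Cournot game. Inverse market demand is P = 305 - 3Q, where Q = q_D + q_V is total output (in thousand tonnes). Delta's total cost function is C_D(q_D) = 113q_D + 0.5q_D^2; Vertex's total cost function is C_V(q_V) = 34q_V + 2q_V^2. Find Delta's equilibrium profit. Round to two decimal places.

1152.67

Delta's profit: π_D = (305 - 3Q)q_D - (113q_D + (1/2)q_D²). Setting ∂π_D/∂q_D = 0: 192 - 7q_D - 3(q_V) = 0.
Vertex's profit: π_V = (305 - 3Q)q_V - (34q_V + 2q_V²). Setting ∂π_V/∂q_V = 0: 271 - 10q_V - 3(q_D) = 0.
Rearranging gives the reaction functions q_D = (192 - 3q_V)/7 and q_V = (271 - 3q_D)/10.
Substituting one into the other gives q_D = 1107/61 and q_V = 1321/61.
Price P = 305 - 3·39.8033 = 185.5902.
Delta's profit: 185.5902·(1107/61) - 113·(1107/61) - (1/2)(1107/61)² = 1152.6664.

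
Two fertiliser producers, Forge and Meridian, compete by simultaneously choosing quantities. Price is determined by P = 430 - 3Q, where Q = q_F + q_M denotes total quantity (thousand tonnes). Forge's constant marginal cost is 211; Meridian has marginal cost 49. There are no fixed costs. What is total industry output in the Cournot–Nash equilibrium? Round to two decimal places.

66.67

Forge's profit: π_F = (430 - 3Q)q_F - (211q_F). Setting ∂π_F/∂q_F = 0: 219 - 6q_F - 3(q_M) = 0.
Meridian's first-order condition: 381 - 6q_M - 3(q_F) = 0.
Best responses: q_F = (219 - 3q_M)/6, q_M = (381 - 3q_F)/6.
Substituting one into the other gives q_F = 19/3 and q_M = 181/3.
Total output Q = 19/3 + 181/3 = 200/3.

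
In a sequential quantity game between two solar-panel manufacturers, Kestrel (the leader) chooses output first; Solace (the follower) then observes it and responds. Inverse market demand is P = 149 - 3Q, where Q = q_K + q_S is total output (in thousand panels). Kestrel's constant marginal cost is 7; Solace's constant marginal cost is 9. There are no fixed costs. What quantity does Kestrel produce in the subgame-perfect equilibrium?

The follower Solace best-responds to any q_K: π_S = (149 - 3Q)q_S - 9q_S.
Follower FOC: 140 - 3q_K - 6q_S = 0, so q_S(q_K) = (140 - 3q_K)/6.
The leader anticipates this reaction. Substituting into P = 149 - 3Q gives P = 79 - (3/2)q_K, so π_K = (79 - (3/2)q_K)q_K - 7q_K.
Maximising: ∂π_K/∂q_K = 72 - 3q_K = 0, giving q_K = 24.
Then q_S = (140 - 3·24)/6 = 34/3.

24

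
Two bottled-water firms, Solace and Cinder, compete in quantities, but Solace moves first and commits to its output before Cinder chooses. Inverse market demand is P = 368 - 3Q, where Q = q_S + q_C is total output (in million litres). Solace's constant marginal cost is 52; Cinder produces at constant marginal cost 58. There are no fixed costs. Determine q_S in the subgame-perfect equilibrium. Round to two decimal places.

53.67

The follower Cinder best-responds to any q_S: π_C = (368 - 3Q)q_C - 58q_C.
Setting the follower's marginal profit to zero, 310 - 3q_S - 6q_C = 0, i.e. q_C = (310 - 3q_S)/6.
The leader anticipates this reaction. Substituting into P = 368 - 3Q gives P = 213 - (3/2)q_S, so π_S = (213 - (3/2)q_S)q_S - 52q_S.
The leader's first-order condition 161 - 3q_S = 0 yields q_S = 161/3.
Then q_C = (310 - 3·(161/3))/6 = 149/6.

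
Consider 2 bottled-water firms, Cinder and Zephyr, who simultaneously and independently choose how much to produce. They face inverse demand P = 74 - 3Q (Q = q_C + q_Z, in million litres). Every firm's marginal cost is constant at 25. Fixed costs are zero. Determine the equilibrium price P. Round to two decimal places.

Each firm earns π_i = (74 - 3Q)q_i - 25q_i.
First-order condition (treating rivals' output as given): 49 - 6q_i - 3q_j = 0.
With identical firms every q_j equals q_i, so q_j = q_i and 49 = 9q_i, giving q_i = 49/9.
Total output Q = 98/9, so price P = 74 - 3·(98/9) = 124/3.

41.33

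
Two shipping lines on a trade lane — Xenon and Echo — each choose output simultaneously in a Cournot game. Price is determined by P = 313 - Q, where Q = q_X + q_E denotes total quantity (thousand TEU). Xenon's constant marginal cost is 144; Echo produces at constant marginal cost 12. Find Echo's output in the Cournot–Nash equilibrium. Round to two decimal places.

144.33

Xenon's profit: π_X = (313 - Q)q_X - (144q_X). Setting ∂π_X/∂q_X = 0: 169 - 2q_X - (q_E) = 0.
Echo's profit: π_E = (313 - Q)q_E - (12q_E). Setting ∂π_E/∂q_E = 0: 301 - 2q_E - (q_X) = 0.
Best responses: q_X = (169 - q_E)/2, q_E = (301 - q_X)/2.
Substituting one into the other gives q_X = 37/3 and q_E = 433/3.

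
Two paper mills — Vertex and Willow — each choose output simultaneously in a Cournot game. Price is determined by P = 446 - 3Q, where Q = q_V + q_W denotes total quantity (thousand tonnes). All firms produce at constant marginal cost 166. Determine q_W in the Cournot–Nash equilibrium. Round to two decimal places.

A representative firm's profit is π_i = q_i(446 - 3Q) - 166q_i.
First-order condition (treating rivals' output as given): 280 - 6q_i - 3q_j = 0.
By symmetry each firm produces the same amount; substituting q_j = q_i yields q_i = 280/9.

31.11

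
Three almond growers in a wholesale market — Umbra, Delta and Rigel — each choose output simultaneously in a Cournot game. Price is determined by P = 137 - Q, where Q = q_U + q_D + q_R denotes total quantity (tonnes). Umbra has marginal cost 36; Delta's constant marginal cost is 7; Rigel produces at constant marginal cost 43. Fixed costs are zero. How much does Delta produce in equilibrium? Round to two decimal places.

Umbra's profit: π_U = (137 - Q)q_U - (36q_U). Setting ∂π_U/∂q_U = 0: 101 - 2q_U - (q_D + q_R) = 0.
Delta's profit: π_D = (137 - Q)q_D - (7q_D). Setting ∂π_D/∂q_D = 0: 130 - 2q_D - (q_U + q_R) = 0.
Rigel's profit: π_R = (137 - Q)q_R - (43q_R). Setting ∂π_R/∂q_R = 0: 94 - 2q_R - (q_U + q_D) = 0.
Summing all 3 equations gives 325 − 4Q = 0, hence Q = 325/4.
Back-substituting: q_U = (101 − 325/4) = 79/4, q_D = (130 − 325/4) = 195/4, q_R = (94 − 325/4) = 51/4.

48.75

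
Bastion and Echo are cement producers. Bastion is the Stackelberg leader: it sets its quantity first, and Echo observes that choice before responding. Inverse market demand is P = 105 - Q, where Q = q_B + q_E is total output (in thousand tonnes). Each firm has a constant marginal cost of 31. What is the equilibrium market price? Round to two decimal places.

49.50

Solve by backward induction. Given q_B, the follower Echo maximises π_E = (105 - q_B - q_E)q_E - 31q_E.
Follower FOC: 74 - q_B - 2q_E = 0, so q_E(q_B) = (74 - q_B)/2.
Bastion substitutes q_E(q_B) into its own profit: π_B = q_B(105 - q_B - (74 - q_B)/2) - 31q_B = (68 - (1/2)q_B)q_B - 31q_B.
The leader's first-order condition 37 - q_B = 0 yields q_B = 37.
Then q_E = (74 - 37)/2 = 37/2.
Total output Q = 111/2, so price P = 105 - 111/2 = 99/2.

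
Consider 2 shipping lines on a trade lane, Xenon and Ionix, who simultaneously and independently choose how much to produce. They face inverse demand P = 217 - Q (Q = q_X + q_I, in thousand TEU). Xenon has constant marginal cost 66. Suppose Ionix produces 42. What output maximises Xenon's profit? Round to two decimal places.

With the rival's output fixed at 42, Xenon's profit is π_X = (217 - 42 - q_X)q_X - (66q_X) = (175 - q_X)q_X - (66q_X).
∂π_X/∂q_X = 109 - 2q_X = 0, so q_X = 109/2.

54.50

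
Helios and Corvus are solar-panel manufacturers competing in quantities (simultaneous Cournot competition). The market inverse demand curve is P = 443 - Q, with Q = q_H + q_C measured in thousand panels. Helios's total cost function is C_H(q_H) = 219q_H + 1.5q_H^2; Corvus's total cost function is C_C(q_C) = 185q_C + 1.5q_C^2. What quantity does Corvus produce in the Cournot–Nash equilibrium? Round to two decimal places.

44.42

Helios's profit: π_H = (443 - Q)q_H - (219q_H + (3/2)q_H²). Setting ∂π_H/∂q_H = 0: 224 - 5q_H - (q_C) = 0.
Corvus's first-order condition: 258 - 5q_C - (q_H) = 0.
Best responses: q_H = (224 - q_C)/5, q_C = (258 - q_H)/5.
Solving the pair: q_H = 431/12, q_C = 533/12.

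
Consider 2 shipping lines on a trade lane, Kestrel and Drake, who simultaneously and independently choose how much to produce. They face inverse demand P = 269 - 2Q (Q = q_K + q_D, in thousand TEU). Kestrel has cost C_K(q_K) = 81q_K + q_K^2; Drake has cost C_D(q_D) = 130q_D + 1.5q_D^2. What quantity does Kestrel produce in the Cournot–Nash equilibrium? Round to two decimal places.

27.32

Kestrel's profit: π_K = (269 - 2Q)q_K - (81q_K + q_K²). Setting ∂π_K/∂q_K = 0: 188 - 6q_K - 2(q_D) = 0.
Drake's first-order condition: 139 - 7q_D - 2(q_K) = 0.
Rearranging gives the reaction functions q_K = (188 - 2q_D)/6 and q_D = (139 - 2q_K)/7.
Substituting one into the other gives q_K = 519/19 and q_D = 229/19.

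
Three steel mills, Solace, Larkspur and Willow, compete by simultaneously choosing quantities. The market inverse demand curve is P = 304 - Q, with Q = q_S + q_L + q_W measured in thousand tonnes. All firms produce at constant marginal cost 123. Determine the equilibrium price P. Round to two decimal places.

168.25

Each firm earns π_i = (304 - Q)q_i - 123q_i.
Setting ∂π_i/∂q_i = 0 with rivals' quantities fixed: 181 - 2q_i - Σ_{j≠i} q_j = 0.
With identical firms every q_j equals q_i, so Σ_{j≠i} q_j = 2q_i and 181 = 4q_i, giving q_i = 181/4.
Total output Q = 543/4, so price P = 304 - 543/4 = 673/4.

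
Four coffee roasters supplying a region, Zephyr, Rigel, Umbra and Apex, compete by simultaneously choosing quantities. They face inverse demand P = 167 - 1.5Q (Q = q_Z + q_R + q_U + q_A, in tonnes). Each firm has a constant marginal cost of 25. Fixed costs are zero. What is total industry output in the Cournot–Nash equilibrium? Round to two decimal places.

75.73

Each firm earns π_i = (167 - 1.5Q)q_i - 25q_i.
First-order condition (treating rivals' output as given): 142 - 3q_i - (3/2)·Σ_{j≠i} q_j = 0.
By symmetry each firm produces the same amount; substituting Σ_{j≠i} q_j = 3q_i yields q_i = 142/(15/2) = 284/15.
Total output Q = 284/15 + 284/15 + 284/15 + 284/15 = 1136/15.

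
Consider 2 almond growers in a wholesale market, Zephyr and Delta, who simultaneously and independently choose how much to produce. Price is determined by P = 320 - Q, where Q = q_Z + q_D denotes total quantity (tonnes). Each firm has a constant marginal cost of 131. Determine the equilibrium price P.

194

Each firm earns π_i = (320 - Q)q_i - 131q_i.
Setting ∂π_i/∂q_i = 0 with rivals' quantities fixed: 189 - 2q_i - q_j = 0.
By symmetry each firm produces the same amount; substituting q_j = q_i yields q_i = 189/3 = 63.
Total output Q = 126, so price P = 320 - 126 = 194.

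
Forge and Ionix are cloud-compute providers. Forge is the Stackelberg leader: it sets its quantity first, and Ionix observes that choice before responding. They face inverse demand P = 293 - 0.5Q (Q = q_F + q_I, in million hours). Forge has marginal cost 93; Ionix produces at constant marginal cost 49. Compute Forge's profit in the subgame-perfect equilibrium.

The follower Ionix best-responds to any q_F: π_I = (293 - 0.5Q)q_I - 49q_I.
∂π_I/∂q_I = 244 - (1/2)q_F - q_I = 0 gives the reaction function q_I = (244 - (1/2)q_F).
The leader anticipates this reaction. Substituting into P = 293 - 0.5Q gives P = 171 - (1/4)q_F, so π_F = (171 - (1/4)q_F)q_F - 93q_F.
The leader's first-order condition 78 - (1/2)q_F = 0 yields q_F = 156.
Then q_I = (244 - (1/2)·156) = 166.
Price P = 293 - (1/2)·322 = 132.
Forge's profit: (132 - 93)·156 = 6084.

6084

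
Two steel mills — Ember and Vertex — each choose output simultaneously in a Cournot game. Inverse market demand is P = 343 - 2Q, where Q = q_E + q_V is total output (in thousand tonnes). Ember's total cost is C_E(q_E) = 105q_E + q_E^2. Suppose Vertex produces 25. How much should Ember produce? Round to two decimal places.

31.33

With the rival's output fixed at 25, Ember's profit is π_E = (343 - 2·25 - 2q_E)q_E - (105q_E + q_E²) = (293 - 2q_E)q_E - (105q_E + q_E²).
∂π_E/∂q_E = 188 - 6q_E = 0, so q_E = 94/3.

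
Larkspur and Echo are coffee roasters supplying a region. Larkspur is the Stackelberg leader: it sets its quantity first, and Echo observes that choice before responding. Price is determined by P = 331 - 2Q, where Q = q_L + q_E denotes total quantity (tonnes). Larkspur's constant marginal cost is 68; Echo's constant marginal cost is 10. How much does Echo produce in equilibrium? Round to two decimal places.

54.63

Solve by backward induction. Given q_L, the follower Echo maximises π_E = (331 - 2q_L - 2q_E)q_E - 10q_E.
Setting the follower's marginal profit to zero, 321 - 2q_L - 4q_E = 0, i.e. q_E = (321 - 2q_L)/4.
The leader anticipates this reaction. Substituting into P = 331 - 2Q gives P = 341/2 - q_L, so π_L = (341/2 - q_L)q_L - 68q_L.
Maximising: ∂π_L/∂q_L = 205/2 - 2q_L = 0, giving q_L = 205/4.
Then q_E = (321 - 2·(205/4))/4 = 437/8.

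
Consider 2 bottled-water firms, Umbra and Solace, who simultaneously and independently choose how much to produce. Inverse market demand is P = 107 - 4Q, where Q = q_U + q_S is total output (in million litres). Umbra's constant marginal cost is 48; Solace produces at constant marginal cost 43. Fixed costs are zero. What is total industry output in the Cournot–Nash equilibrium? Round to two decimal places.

10.25

Umbra's profit: π_U = (107 - 4Q)q_U - (48q_U). Setting ∂π_U/∂q_U = 0: 59 - 8q_U - 4(q_S) = 0.
Solace's profit: π_S = (107 - 4Q)q_S - (43q_S). Setting ∂π_S/∂q_S = 0: 64 - 8q_S - 4(q_U) = 0.
So q_U = (59 - 4q_S)/8 and q_S = (64 - 4q_U)/8.
Solving the pair: q_U = 9/2, q_S = 23/4.
Total output Q = 9/2 + 23/4 = 41/4.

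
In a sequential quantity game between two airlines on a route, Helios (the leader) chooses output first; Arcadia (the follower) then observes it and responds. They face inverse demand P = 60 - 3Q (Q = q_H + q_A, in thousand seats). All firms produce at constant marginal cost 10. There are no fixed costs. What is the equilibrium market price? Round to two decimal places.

The follower Arcadia best-responds to any q_H: π_A = (60 - 3Q)q_A - 10q_A.
∂π_A/∂q_A = 50 - 3q_H - 6q_A = 0 gives the reaction function q_A = (50 - 3q_H)/6.
The leader anticipates this reaction. Substituting into P = 60 - 3Q gives P = 35 - (3/2)q_H, so π_H = (35 - (3/2)q_H)q_H - 10q_H.
The leader's first-order condition 25 - 3q_H = 0 yields q_H = 25/3.
Then q_A = (50 - 3·(25/3))/6 = 25/6.
Total output Q = 25/2, so price P = 60 - 3·(25/2) = 45/2.

22.50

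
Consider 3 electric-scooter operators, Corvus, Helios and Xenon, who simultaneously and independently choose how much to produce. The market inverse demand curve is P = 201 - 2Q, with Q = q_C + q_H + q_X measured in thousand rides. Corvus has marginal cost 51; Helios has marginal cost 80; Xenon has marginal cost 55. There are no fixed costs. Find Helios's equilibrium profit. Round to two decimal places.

140.28

Corvus's profit: π_C = (201 - 2Q)q_C - (51q_C). Setting ∂π_C/∂q_C = 0: 150 - 4q_C - 2(q_H + q_X) = 0.
Helios's profit: π_H = (201 - 2Q)q_H - (80q_H). Setting ∂π_H/∂q_H = 0: 121 - 4q_H - 2(q_C + q_X) = 0.
Xenon's profit: π_X = (201 - 2Q)q_X - (55q_X). Setting ∂π_X/∂q_X = 0: 146 - 4q_X - 2(q_C + q_H) = 0.
Adding the 3 conditions: 417 − 4Q − 4Q = 0, i.e. Q = 417/8.
Back-substituting: q_C = (150 − 417/4)/2 = 183/8, q_H = (121 − 417/4)/2 = 67/8, q_X = (146 − 417/4)/2 = 167/8.
Price P = 201 - 2·(417/8) = 387/4.
Helios's profit: (387/4 - 80)·(67/8) = 140.2813.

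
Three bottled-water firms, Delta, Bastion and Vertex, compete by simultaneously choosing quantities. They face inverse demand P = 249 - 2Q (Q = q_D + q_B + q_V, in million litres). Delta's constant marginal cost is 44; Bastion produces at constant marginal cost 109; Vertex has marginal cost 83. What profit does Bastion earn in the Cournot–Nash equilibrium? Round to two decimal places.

75.03

Delta's profit: π_D = (249 - 2Q)q_D - (44q_D). Setting ∂π_D/∂q_D = 0: 205 - 4q_D - 2(q_B + q_V) = 0.
Bastion's profit: π_B = (249 - 2Q)q_B - (109q_B). Setting ∂π_B/∂q_B = 0: 140 - 4q_B - 2(q_D + q_V) = 0.
Vertex's profit: π_V = (249 - 2Q)q_V - (83q_V). Setting ∂π_V/∂q_V = 0: 166 - 4q_V - 2(q_D + q_B) = 0.
Adding the 3 first-order conditions: 511 − 8Q = 0, so Q = 511/8.
Back-substituting: q_D = (205 − 511/4)/2 = 309/8, q_B = (140 − 511/4)/2 = 49/8, q_V = (166 − 511/4)/2 = 153/8.
Price P = 249 - 2·(511/8) = 485/4.
Bastion's profit: (485/4 - 109)·(49/8) = 75.0313.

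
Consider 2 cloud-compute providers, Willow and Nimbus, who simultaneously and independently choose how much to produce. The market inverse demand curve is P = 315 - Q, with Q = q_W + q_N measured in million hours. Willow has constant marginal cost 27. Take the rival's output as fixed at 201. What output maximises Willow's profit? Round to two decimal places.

With the rival's output fixed at 201, Willow's profit is π_W = (315 - 201 - q_W)q_W - (27q_W) = (114 - q_W)q_W - (27q_W).
∂π_W/∂q_W = 87 - 2q_W = 0, so q_W = 87/2.

43.50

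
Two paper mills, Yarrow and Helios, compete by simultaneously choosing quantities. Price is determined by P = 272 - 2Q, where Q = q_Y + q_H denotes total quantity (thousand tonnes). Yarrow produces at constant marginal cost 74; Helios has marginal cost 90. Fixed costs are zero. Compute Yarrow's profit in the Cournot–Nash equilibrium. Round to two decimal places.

Yarrow's profit: π_Y = (272 - 2Q)q_Y - (74q_Y). Setting ∂π_Y/∂q_Y = 0: 198 - 4q_Y - 2(q_H) = 0.
Helios's first-order condition: 182 - 4q_H - 2(q_Y) = 0.
Best responses: q_Y = (198 - 2q_H)/4, q_H = (182 - 2q_Y)/4.
Solving the pair: q_Y = 107/3, q_H = 83/3.
Price P = 272 - 2·(190/3) = 436/3.
Yarrow's profit: (436/3 - 74)·(107/3) = 2544.2222.

2544.22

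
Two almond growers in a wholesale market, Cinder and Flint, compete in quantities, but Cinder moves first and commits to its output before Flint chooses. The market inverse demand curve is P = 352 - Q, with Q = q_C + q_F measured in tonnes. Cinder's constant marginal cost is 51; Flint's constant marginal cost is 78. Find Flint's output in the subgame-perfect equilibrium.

55

Solve by backward induction. Given q_C, the follower Flint maximises π_F = (352 - q_C - q_F)q_F - 78q_F.
Setting the follower's marginal profit to zero, 274 - q_C - 2q_F = 0, i.e. q_F = (274 - q_C)/2.
The leader anticipates this reaction. Substituting into P = 352 - Q gives P = 215 - (1/2)q_C, so π_C = (215 - (1/2)q_C)q_C - 51q_C.
Maximising: ∂π_C/∂q_C = 164 - q_C = 0, giving q_C = 164.
Then q_F = (274 - 164)/2 = 55.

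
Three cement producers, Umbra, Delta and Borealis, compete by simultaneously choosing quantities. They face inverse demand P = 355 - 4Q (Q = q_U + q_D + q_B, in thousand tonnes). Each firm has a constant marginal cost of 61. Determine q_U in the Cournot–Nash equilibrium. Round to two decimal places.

Each firm earns π_i = (355 - 4Q)q_i - 61q_i.
Setting ∂π_i/∂q_i = 0 with rivals' quantities fixed: 294 - 8q_i - 4·Σ_{j≠i} q_j = 0.
By symmetry each firm produces the same amount; substituting Σ_{j≠i} q_j = 2q_i yields q_i = 294/16 = 147/8.

18.38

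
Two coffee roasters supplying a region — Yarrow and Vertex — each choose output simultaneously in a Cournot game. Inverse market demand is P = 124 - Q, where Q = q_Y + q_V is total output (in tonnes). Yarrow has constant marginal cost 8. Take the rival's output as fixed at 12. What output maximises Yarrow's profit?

52

With the rival's output fixed at 12, Yarrow's profit is π_Y = (124 - 12 - q_Y)q_Y - (8q_Y) = (112 - q_Y)q_Y - (8q_Y).
∂π_Y/∂q_Y = 104 - 2q_Y = 0, so q_Y = 52.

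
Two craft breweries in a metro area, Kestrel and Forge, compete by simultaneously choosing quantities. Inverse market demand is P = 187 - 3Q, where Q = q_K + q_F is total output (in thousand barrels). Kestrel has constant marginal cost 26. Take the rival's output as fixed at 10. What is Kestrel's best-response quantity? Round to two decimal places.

With the rival's output fixed at 10, Kestrel's profit is π_K = (187 - 3·10 - 3q_K)q_K - (26q_K) = (157 - 3q_K)q_K - (26q_K).
∂π_K/∂q_K = 131 - 6q_K = 0, so q_K = 131/6.

21.83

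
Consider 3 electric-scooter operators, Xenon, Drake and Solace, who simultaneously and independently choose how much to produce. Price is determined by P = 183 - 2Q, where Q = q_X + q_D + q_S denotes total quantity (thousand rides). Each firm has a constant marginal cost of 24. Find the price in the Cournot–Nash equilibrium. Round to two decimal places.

Each firm earns π_i = (183 - 2Q)q_i - 24q_i.
Setting ∂π_i/∂q_i = 0 with rivals' quantities fixed: 159 - 4q_i - 2·Σ_{j≠i} q_j = 0.
With identical firms every q_j equals q_i, so Σ_{j≠i} q_j = 2q_i and 159 = 8q_i, giving q_i = 159/8.
Total output Q = 477/8, so price P = 183 - 2·(477/8) = 255/4.

63.75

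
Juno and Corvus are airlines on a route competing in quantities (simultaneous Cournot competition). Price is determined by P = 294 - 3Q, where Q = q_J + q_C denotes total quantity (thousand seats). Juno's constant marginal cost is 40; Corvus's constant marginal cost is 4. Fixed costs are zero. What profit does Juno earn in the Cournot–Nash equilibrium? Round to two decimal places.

Juno's profit: π_J = (294 - 3Q)q_J - (40q_J). Setting ∂π_J/∂q_J = 0: 254 - 6q_J - 3(q_C) = 0.
Corvus's first-order condition: 290 - 6q_C - 3(q_J) = 0.
So q_J = (254 - 3q_C)/6 and q_C = (290 - 3q_J)/6.
Substituting one into the other gives q_J = 218/9 and q_C = 326/9.
Price P = 294 - 3·(544/9) = 338/3.
Juno's profit: (338/3 - 40)·(218/9) = 1760.1481.

1760.15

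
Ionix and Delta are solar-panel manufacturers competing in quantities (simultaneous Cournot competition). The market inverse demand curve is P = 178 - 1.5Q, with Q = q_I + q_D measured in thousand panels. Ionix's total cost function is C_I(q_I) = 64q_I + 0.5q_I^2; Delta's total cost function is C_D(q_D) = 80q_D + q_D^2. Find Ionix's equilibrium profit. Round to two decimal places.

Ionix's profit: π_I = (178 - 1.5Q)q_I - (64q_I + (1/2)q_I²). Setting ∂π_I/∂q_I = 0: 114 - 4q_I - (3/2)(q_D) = 0.
Delta's first-order condition: 98 - 5q_D - (3/2)(q_I) = 0.
Best responses: q_I = (114 - (3/2)q_D)/4, q_D = (98 - (3/2)q_I)/5.
Substituting one into the other gives q_I = 1692/71 and q_D = 884/71.
Price P = 178 - (3/2)·36.2817 = 123.5775.
Ionix's profit: 123.5775·(1692/71) - 64·(1692/71) - (1/2)(1692/71)² = 1135.8318.

1135.83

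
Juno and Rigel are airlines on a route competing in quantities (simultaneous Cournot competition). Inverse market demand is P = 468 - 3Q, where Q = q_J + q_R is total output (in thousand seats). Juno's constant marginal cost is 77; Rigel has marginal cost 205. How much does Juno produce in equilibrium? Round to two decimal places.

57.67

Juno's profit: π_J = (468 - 3Q)q_J - (77q_J). Setting ∂π_J/∂q_J = 0: 391 - 6q_J - 3(q_R) = 0.
Rigel's first-order condition: 263 - 6q_R - 3(q_J) = 0.
Best responses: q_J = (391 - 3q_R)/6, q_R = (263 - 3q_J)/6.
Solving the pair: q_J = 173/3, q_R = 15.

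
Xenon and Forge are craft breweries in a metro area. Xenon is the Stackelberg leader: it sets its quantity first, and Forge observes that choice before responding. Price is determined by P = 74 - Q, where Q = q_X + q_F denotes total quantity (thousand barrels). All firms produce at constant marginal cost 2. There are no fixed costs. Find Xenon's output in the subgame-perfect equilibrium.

Solve by backward induction. Given q_X, the follower Forge maximises π_F = (74 - q_X - q_F)q_F - 2q_F.
∂π_F/∂q_F = 72 - q_X - 2q_F = 0 gives the reaction function q_F = (72 - q_X)/2.
Xenon substitutes q_F(q_X) into its own profit: π_X = q_X(74 - q_X - (72 - q_X)/2) - 2q_X = (38 - (1/2)q_X)q_X - 2q_X.
Leader FOC: 36 - q_X = 0, so q_X = 36.
Then q_F = (72 - 36)/2 = 18.

36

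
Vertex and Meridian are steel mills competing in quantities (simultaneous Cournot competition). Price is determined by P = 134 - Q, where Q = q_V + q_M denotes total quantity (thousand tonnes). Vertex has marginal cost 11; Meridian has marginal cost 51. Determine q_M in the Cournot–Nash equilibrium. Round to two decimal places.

Vertex's profit: π_V = (134 - Q)q_V - (11q_V). Setting ∂π_V/∂q_V = 0: 123 - 2q_V - (q_M) = 0.
Meridian's profit: π_M = (134 - Q)q_M - (51q_M). Setting ∂π_M/∂q_M = 0: 83 - 2q_M - (q_V) = 0.
Best responses: q_V = (123 - q_M)/2, q_M = (83 - q_V)/2.
Substituting one into the other gives q_V = 163/3 and q_M = 43/3.

14.33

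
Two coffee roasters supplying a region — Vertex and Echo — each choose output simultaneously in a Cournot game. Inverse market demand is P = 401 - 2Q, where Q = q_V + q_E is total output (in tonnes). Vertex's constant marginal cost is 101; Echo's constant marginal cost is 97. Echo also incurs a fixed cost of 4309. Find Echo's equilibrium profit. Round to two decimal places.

961.22

Vertex's profit: π_V = (401 - 2Q)q_V - (101q_V). Setting ∂π_V/∂q_V = 0: 300 - 4q_V - 2(q_E) = 0.
Echo's first-order condition: 304 - 4q_E - 2(q_V) = 0.
Rearranging gives the reaction functions q_V = (300 - 2q_E)/4 and q_E = (304 - 2q_V)/4.
Solving the pair: q_V = 148/3, q_E = 154/3.
Price P = 401 - 2·(302/3) = 599/3.
Echo's profit: (599/3 - 97)·(154/3) - 4309 = 961.2222.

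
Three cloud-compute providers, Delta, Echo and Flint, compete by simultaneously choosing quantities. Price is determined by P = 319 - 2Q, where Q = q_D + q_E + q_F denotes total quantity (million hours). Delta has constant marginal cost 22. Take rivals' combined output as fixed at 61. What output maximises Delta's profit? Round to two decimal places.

With rivals' combined output fixed at 61, Delta's profit is π_D = (319 - 2·61 - 2q_D)q_D - (22q_D) = (197 - 2q_D)q_D - (22q_D).
∂π_D/∂q_D = 175 - 4q_D = 0, so q_D = 175/4.

43.75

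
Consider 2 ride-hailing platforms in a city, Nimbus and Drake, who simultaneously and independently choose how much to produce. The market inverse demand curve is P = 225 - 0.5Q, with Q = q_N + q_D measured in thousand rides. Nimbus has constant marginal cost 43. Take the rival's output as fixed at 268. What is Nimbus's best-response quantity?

With the rival's output fixed at 268, Nimbus's profit is π_N = (225 - (1/2)·268 - (1/2)q_N)q_N - (43q_N) = (91 - (1/2)q_N)q_N - (43q_N).
∂π_N/∂q_N = 48 - q_N = 0, so q_N = 48.

48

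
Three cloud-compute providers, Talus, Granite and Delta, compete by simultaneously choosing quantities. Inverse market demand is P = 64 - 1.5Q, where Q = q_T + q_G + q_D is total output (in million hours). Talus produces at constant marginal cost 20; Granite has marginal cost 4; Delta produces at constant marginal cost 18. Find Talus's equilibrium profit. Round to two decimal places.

Talus's profit: π_T = (64 - 1.5Q)q_T - (20q_T). Setting ∂π_T/∂q_T = 0: 44 - 3q_T - (3/2)(q_G + q_D) = 0.
Granite's profit: π_G = (64 - 1.5Q)q_G - (4q_G). Setting ∂π_G/∂q_G = 0: 60 - 3q_G - (3/2)(q_T + q_D) = 0.
Delta's profit: π_D = (64 - 1.5Q)q_D - (18q_D). Setting ∂π_D/∂q_D = 0: 46 - 3q_D - (3/2)(q_T + q_G) = 0.
Summing all 3 equations gives 150 − 6Q = 0, hence Q = 25.
Back-substituting: q_T = (44 − 75/2)/(3/2) = 13/3, q_G = (60 − 75/2)/(3/2) = 15, q_D = (46 − 75/2)/(3/2) = 17/3.
Price P = 64 - (3/2)·25 = 53/2.
Talus's profit: (53/2 - 20)·(13/3) = 169/6.

28.17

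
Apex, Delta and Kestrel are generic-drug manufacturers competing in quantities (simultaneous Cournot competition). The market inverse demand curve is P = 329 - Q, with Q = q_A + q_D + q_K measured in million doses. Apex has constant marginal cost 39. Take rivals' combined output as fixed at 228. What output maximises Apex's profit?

31

With rivals' combined output fixed at 228, Apex's profit is π_A = (329 - 228 - q_A)q_A - (39q_A) = (101 - q_A)q_A - (39q_A).
∂π_A/∂q_A = 62 - 2q_A = 0, so q_A = 31.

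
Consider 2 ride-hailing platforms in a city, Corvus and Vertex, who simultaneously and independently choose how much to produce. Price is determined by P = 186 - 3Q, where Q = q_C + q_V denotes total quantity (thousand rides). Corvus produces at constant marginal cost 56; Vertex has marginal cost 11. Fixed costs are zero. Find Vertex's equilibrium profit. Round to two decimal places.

Corvus's profit: π_C = (186 - 3Q)q_C - (56q_C). Setting ∂π_C/∂q_C = 0: 130 - 6q_C - 3(q_V) = 0.
Vertex's profit: π_V = (186 - 3Q)q_V - (11q_V). Setting ∂π_V/∂q_V = 0: 175 - 6q_V - 3(q_C) = 0.
So q_C = (130 - 3q_V)/6 and q_V = (175 - 3q_C)/6.
Solving the pair: q_C = 85/9, q_V = 220/9.
Price P = 186 - 3·(305/9) = 253/3.
Vertex's profit: (253/3 - 11)·(220/9) = 1792.5926.

1792.59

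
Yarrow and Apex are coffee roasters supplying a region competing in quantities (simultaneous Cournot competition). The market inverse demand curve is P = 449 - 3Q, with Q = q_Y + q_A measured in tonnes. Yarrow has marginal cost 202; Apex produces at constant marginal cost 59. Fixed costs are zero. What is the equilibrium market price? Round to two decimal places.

236.67

Yarrow's profit: π_Y = (449 - 3Q)q_Y - (202q_Y). Setting ∂π_Y/∂q_Y = 0: 247 - 6q_Y - 3(q_A) = 0.
Apex's first-order condition: 390 - 6q_A - 3(q_Y) = 0.
So q_Y = (247 - 3q_A)/6 and q_A = (390 - 3q_Y)/6.
Substituting one into the other gives q_Y = 104/9 and q_A = 533/9.
Total output Q = 637/9, so price P = 449 - 3·(637/9) = 710/3.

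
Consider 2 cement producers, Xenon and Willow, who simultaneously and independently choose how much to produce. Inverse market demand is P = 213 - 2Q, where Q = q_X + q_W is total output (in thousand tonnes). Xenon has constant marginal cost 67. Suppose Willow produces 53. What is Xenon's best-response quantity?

10

With the rival's output fixed at 53, Xenon's profit is π_X = (213 - 2·53 - 2q_X)q_X - (67q_X) = (107 - 2q_X)q_X - (67q_X).
∂π_X/∂q_X = 40 - 4q_X = 0, so q_X = 10.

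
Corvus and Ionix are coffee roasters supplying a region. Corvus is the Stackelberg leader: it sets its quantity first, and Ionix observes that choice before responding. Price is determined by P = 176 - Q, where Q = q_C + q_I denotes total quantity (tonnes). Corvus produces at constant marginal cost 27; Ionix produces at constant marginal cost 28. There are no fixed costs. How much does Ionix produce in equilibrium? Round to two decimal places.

Solve by backward induction. Given q_C, the follower Ionix maximises π_I = (176 - q_C - q_I)q_I - 28q_I.
Follower FOC: 148 - q_C - 2q_I = 0, so q_I(q_C) = (148 - q_C)/2.
The leader anticipates this reaction. Substituting into P = 176 - Q gives P = 102 - (1/2)q_C, so π_C = (102 - (1/2)q_C)q_C - 27q_C.
Leader FOC: 75 - q_C = 0, so q_C = 75.
Then q_I = (148 - 75)/2 = 73/2.

36.50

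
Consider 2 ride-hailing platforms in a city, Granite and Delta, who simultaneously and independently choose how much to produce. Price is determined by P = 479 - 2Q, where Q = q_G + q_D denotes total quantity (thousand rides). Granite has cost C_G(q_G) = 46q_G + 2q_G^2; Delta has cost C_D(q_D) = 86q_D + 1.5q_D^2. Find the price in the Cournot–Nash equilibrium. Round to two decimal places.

305.04

Granite's profit: π_G = (479 - 2Q)q_G - (46q_G + 2q_G²). Setting ∂π_G/∂q_G = 0: 433 - 8q_G - 2(q_D) = 0.
Delta's first-order condition: 393 - 7q_D - 2(q_G) = 0.
So q_G = (433 - 2q_D)/8 and q_D = (393 - 2q_G)/7.
Solving the pair: q_G = 43.1731, q_D = 1139/26.
Total output Q = 86.9808, so price P = 479 - 2·86.9808 = 305.0385.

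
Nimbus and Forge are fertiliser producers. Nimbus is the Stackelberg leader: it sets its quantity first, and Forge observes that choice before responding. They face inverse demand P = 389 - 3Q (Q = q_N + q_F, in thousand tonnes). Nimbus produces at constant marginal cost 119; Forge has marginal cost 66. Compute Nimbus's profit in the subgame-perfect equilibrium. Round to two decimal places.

Solve by backward induction. Given q_N, the follower Forge maximises π_F = (389 - 3q_N - 3q_F)q_F - 66q_F.
Follower FOC: 323 - 3q_N - 6q_F = 0, so q_F(q_N) = (323 - 3q_N)/6.
Nimbus substitutes q_F(q_N) into its own profit: π_N = q_N(389 - 3q_N - (323 - 3q_N)/2) - 119q_N = (455/2 - (3/2)q_N)q_N - 119q_N.
Maximising: ∂π_N/∂q_N = 217/2 - 3q_N = 0, giving q_N = 217/6.
Then q_F = (323 - 3·(217/6))/6 = 143/4.
Price P = 389 - 3·(863/12) = 693/4.
Nimbus's profit: (693/4 - 119)·(217/6) = 1962.0417.

1962.04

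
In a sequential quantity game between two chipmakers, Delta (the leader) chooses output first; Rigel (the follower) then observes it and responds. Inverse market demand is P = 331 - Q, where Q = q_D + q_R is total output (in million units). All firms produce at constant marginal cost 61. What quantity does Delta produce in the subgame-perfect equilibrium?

135

The follower Rigel best-responds to any q_D: π_R = (331 - Q)q_R - 61q_R.
∂π_R/∂q_R = 270 - q_D - 2q_R = 0 gives the reaction function q_R = (270 - q_D)/2.
Delta substitutes q_R(q_D) into its own profit: π_D = q_D(331 - q_D - (270 - q_D)/2) - 61q_D = (196 - (1/2)q_D)q_D - 61q_D.
Leader FOC: 135 - q_D = 0, so q_D = 135.
Then q_R = (270 - 135)/2 = 135/2.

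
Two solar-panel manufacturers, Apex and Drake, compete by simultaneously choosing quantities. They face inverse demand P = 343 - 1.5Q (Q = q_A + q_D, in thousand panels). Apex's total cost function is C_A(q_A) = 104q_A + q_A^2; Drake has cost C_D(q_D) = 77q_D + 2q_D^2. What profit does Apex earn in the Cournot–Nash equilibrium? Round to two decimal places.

Apex's profit: π_A = (343 - 1.5Q)q_A - (104q_A + q_A²). Setting ∂π_A/∂q_A = 0: 239 - 5q_A - (3/2)(q_D) = 0.
Drake's first-order condition: 266 - 7q_D - (3/2)(q_A) = 0.
Best responses: q_A = (239 - (3/2)q_D)/5, q_D = (266 - (3/2)q_A)/7.
Substituting one into the other gives q_A = 38.9008 and q_D = 29.6641.
Price P = 343 - (3/2)·68.5649 = 240.1527.
Apex's profit: 240.1527·38.9008 - 104·38.9008 - 38.9008² = 3783.1735.

3783.17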